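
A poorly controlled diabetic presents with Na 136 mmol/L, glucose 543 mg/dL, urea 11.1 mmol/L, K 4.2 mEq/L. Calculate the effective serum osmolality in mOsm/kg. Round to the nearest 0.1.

Effective osmolality excludes urea (freely permeant across cell membranes):
2·Na + glucose/18
= 2·136 + 543/18
= 272 + 30.17
= 302.17 mOsm/kg

302.2 mOsm/kg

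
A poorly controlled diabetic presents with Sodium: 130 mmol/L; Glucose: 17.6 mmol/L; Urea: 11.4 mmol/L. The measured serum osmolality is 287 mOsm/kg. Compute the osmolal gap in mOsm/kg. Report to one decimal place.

-2.0 mOsm/kg

Calculated osmolality = 2·Na + glucose + urea
= 2·130 + 17.6 + 11.4
= 260 + 17.60 + 11.40
= 289 mOsm/kg ≈ 289.0 mOsm/kg
Osmolar gap = measured − calculated = 287 − 289.0 = -2.0 mOsm/kg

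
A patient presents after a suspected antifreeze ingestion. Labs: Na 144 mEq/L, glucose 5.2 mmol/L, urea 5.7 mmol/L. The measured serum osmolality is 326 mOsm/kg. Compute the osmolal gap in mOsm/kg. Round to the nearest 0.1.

27.1 mOsm/kg

Calculated osmolality = 2·Na + glucose + urea
= 2·144 + 5.2 + 5.7
= 288 + 5.20 + 5.70
= 298.9 mOsm/kg ≈ 298.9 mOsm/kg
Osmolar gap = measured − calculated = 326 − 298.9 = 27.1 mOsm/kg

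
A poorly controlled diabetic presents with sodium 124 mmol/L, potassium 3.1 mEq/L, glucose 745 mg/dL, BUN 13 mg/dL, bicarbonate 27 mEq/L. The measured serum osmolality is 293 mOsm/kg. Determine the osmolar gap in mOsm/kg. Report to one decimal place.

-1.0 mOsm/kg

Calculated osmolality = 2·Na + glucose/18 + BUN/2.8
= 2·124 + 745/18 + 13/2.8
= 248 + 41.39 + 4.64
= 294.03 mOsm/kg ≈ 294.0 mOsm/kg
Osmolar gap = measured − calculated = 293 − 294.0 = -1.0 mOsm/kg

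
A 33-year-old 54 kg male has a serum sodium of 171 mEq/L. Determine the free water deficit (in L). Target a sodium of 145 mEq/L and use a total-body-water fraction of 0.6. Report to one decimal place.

5.8 L

TBW = 0.6 · 54 = 32.4 L
Free water deficit = TBW · (Na/145 − 1)
= 32.4 · (171/145 − 1)
= 32.4 · 0.1793
= 5.81 L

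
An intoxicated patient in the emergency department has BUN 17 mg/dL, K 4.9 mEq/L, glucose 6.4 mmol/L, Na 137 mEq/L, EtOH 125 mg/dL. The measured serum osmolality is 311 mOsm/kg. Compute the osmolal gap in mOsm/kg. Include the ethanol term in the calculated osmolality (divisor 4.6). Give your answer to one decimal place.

Calculated osmolality = 2·Na + glucose + BUN/2.8 + ethanol/4.6
= 2·137 + 6.4 + 17/2.8 + 125/4.6
= 274 + 6.40 + 6.07 + 27.17
= 313.64 mOsm/kg ≈ 313.6 mOsm/kg
Osmolar gap = measured − calculated = 311 − 313.6 = -2.6 mOsm/kg

-2.6 mOsm/kg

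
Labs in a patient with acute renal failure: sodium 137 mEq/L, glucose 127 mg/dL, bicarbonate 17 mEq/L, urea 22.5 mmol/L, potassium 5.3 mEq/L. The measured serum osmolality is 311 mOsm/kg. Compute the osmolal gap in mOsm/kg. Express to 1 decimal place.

7.4 mOsm/kg

Calculated osmolality = 2·Na + glucose/18 + urea
= 2·137 + 127/18 + 22.5
= 274 + 7.06 + 22.50
= 303.56 mOsm/kg ≈ 303.6 mOsm/kg
Osmolar gap = measured − calculated = 311 − 303.6 = 7.4 mOsm/kg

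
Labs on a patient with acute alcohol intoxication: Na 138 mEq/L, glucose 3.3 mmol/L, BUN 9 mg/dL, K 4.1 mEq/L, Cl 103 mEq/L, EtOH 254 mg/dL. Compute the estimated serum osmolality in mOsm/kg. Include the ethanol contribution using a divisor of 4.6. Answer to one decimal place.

337.7 mOsm/kg

Calculated osmolality = 2·Na + glucose + BUN/2.8 + ethanol/4.6
= 2·138 + 3.3 + 9/2.8 + 254/4.6
= 276 + 3.30 + 3.21 + 55.22
= 337.73 mOsm/kg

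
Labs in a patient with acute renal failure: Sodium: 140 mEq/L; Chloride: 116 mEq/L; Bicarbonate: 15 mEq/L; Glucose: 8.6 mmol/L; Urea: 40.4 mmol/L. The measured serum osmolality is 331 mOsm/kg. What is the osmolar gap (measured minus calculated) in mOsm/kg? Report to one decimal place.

Calculated osmolality = 2·Na + glucose + urea
= 2·140 + 8.6 + 40.4
= 280 + 8.60 + 40.40
= 329 mOsm/kg ≈ 329.0 mOsm/kg
Osmolar gap = measured − calculated = 331 − 329.0 = 2.0 mOsm/kg

2.0 mOsm/kg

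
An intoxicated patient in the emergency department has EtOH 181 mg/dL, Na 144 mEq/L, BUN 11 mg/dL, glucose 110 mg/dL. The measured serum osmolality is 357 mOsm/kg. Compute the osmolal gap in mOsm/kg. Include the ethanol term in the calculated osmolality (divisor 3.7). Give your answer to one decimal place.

10.0 mOsm/kg

Calculated osmolality = 2·Na + glucose/18 + BUN/2.8 + ethanol/3.7
= 2·144 + 110/18 + 11/2.8 + 181/3.7
= 288 + 6.11 + 3.93 + 48.92
= 346.96 mOsm/kg ≈ 347.0 mOsm/kg
Osmolar gap = measured − calculated = 357 − 347.0 = 10.0 mOsm/kg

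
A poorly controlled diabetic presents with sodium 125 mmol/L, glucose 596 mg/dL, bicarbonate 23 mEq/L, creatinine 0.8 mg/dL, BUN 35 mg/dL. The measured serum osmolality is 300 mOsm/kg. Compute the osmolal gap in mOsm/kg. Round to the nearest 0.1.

Calculated osmolality = 2·Na + glucose/18 + BUN/2.8
= 2·125 + 596/18 + 35/2.8
= 250 + 33.11 + 12.50
= 295.61 mOsm/kg ≈ 295.6 mOsm/kg
Osmolar gap = measured − calculated = 300 − 295.6 = 4.4 mOsm/kg

4.4 mOsm/kg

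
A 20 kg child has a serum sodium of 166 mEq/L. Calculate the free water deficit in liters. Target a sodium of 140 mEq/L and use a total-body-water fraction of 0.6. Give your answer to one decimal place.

TBW = 0.6 · 20 = 12 L
Free water deficit = TBW · (Na/140 − 1)
= 12 · (166/140 − 1)
= 12 · 0.1857
= 2.23 L

2.2 L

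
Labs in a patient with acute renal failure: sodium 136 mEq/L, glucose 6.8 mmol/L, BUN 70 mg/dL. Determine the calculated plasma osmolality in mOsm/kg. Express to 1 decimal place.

303.8 mOsm/kg

Calculated osmolality = 2·Na + glucose + BUN/2.8
= 2·136 + 6.8 + 70/2.8
= 272 + 6.80 + 25
= 303.8 mOsm/kg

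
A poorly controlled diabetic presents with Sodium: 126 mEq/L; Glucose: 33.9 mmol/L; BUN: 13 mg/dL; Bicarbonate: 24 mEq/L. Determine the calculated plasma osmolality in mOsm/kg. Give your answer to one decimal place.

290.5 mOsm/kg

Calculated osmolality = 2·Na + glucose + BUN/2.8
= 2·126 + 33.9 + 13/2.8
= 252 + 33.90 + 4.64
= 290.54 mOsm/kg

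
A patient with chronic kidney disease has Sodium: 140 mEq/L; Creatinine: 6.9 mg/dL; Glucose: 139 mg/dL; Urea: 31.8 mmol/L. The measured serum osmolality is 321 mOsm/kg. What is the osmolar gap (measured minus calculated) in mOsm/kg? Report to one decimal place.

1.5 mOsm/kg

Calculated osmolality = 2·Na + glucose/18 + urea
= 2·140 + 139/18 + 31.8
= 280 + 7.72 + 31.80
= 319.52 mOsm/kg ≈ 319.5 mOsm/kg
Osmolar gap = measured − calculated = 321 − 319.5 = 1.5 mOsm/kg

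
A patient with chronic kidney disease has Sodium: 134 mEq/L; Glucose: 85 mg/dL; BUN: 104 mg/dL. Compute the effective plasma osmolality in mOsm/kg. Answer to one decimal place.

272.7 mOsm/kg

Effective osmolality excludes urea (freely permeant across cell membranes):
2·Na + glucose/18
= 2·134 + 85/18
= 268 + 4.72
= 272.72 mOsm/kg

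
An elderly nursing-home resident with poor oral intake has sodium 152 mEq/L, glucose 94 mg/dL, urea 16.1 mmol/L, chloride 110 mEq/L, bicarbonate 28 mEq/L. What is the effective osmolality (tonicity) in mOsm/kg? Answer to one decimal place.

Effective osmolality excludes urea (freely permeant across cell membranes):
2·Na + glucose/18
= 2·152 + 94/18
= 304 + 5.22
= 309.22 mOsm/kg

309.2 mOsm/kg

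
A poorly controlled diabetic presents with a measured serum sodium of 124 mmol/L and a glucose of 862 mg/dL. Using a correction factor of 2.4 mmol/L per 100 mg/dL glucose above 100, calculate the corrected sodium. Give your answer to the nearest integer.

Corrected Na = measured Na + 2.4 · (glucose − 100)/100
= 124 + 2.4 · (862 − 100)/100
= 124 + 18.3
= 142.3 mmol/L

142 mmol/L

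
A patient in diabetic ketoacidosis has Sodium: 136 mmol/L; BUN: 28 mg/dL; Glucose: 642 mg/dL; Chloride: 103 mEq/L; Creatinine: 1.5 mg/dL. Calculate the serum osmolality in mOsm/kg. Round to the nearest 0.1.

317.7 mOsm/kg

Calculated osmolality = 2·Na + glucose/18 + BUN/2.8
= 2·136 + 642/18 + 28/2.8
= 272 + 35.67 + 10
= 317.67 mOsm/kg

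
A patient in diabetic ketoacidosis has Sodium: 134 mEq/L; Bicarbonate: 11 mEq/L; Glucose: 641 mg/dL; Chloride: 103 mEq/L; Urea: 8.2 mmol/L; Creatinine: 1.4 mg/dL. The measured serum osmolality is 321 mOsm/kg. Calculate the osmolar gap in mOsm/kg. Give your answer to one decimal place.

Calculated osmolality = 2·Na + glucose/18 + urea
= 2·134 + 641/18 + 8.2
= 268 + 35.61 + 8.20
= 311.81 mOsm/kg ≈ 311.8 mOsm/kg
Osmolar gap = measured − calculated = 321 − 311.8 = 9.2 mOsm/kg

9.2 mOsm/kg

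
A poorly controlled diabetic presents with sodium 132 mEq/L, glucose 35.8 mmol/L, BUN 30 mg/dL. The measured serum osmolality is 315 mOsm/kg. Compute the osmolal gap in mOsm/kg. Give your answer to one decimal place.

Calculated osmolality = 2·Na + glucose + BUN/2.8
= 2·132 + 35.8 + 30/2.8
= 264 + 35.80 + 10.71
= 310.51 mOsm/kg ≈ 310.5 mOsm/kg
Osmolar gap = measured − calculated = 315 − 310.5 = 4.5 mOsm/kg

4.5 mOsm/kg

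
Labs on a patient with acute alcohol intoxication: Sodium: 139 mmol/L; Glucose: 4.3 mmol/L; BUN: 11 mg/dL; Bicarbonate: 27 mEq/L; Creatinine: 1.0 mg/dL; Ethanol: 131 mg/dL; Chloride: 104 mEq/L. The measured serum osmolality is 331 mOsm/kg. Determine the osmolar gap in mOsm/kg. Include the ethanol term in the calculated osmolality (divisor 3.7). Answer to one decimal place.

9.4 mOsm/kg

Calculated osmolality = 2·Na + glucose + BUN/2.8 + ethanol/3.7
= 2·139 + 4.3 + 11/2.8 + 131/3.7
= 278 + 4.30 + 3.93 + 35.41
= 321.64 mOsm/kg ≈ 321.6 mOsm/kg
Osmolar gap = measured − calculated = 331 − 321.6 = 9.4 mOsm/kg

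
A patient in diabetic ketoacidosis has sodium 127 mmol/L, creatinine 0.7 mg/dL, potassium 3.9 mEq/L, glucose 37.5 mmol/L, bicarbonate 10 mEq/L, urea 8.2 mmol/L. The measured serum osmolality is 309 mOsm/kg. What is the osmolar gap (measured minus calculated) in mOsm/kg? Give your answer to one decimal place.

Calculated osmolality = 2·Na + glucose + urea
= 2·127 + 37.5 + 8.2
= 254 + 37.50 + 8.20
= 299.7 mOsm/kg ≈ 299.7 mOsm/kg
Osmolar gap = measured − calculated = 309 − 299.7 = 9.3 mOsm/kg

9.3 mOsm/kg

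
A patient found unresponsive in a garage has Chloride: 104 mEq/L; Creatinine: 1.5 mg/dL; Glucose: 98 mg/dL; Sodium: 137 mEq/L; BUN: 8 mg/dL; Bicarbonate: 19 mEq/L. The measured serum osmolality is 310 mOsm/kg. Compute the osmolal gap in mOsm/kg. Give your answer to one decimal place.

Calculated osmolality = 2·Na + glucose/18 + BUN/2.8
= 2·137 + 98/18 + 8/2.8
= 274 + 5.44 + 2.86
= 282.3 mOsm/kg ≈ 282.3 mOsm/kg
Osmolar gap = measured − calculated = 310 − 282.3 = 27.7 mOsm/kg

27.7 mOsm/kg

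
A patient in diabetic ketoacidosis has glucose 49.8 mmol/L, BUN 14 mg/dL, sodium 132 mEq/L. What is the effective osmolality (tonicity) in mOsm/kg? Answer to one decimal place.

313.8 mOsm/kg

Effective osmolality excludes urea (freely permeant across cell membranes):
2·Na + glucose
= 2·132 + 49.8
= 264 + 49.8
= 313.8 mOsm/kg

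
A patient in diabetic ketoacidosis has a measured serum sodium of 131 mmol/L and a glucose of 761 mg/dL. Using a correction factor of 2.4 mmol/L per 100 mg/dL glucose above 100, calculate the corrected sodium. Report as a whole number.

Corrected Na = measured Na + 2.4 · (glucose − 100)/100
= 131 + 2.4 · (761 − 100)/100
= 131 + 15.9
= 146.9 mmol/L

147 mmol/L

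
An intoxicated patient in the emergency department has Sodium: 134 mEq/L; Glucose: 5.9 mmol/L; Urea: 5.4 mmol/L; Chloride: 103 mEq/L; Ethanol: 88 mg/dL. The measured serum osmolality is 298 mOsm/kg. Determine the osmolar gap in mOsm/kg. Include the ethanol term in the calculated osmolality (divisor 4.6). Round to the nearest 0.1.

-0.4 mOsm/kg

Calculated osmolality = 2·Na + glucose + urea + ethanol/4.6
= 2·134 + 5.9 + 5.4 + 88/4.6
= 268 + 5.90 + 5.40 + 19.13
= 298.43 mOsm/kg ≈ 298.4 mOsm/kg
Osmolar gap = measured − calculated = 298 − 298.4 = -0.4 mOsm/kg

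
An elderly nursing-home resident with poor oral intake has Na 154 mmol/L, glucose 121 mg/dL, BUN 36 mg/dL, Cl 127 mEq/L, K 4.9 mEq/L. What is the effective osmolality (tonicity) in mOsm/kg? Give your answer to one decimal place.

314.7 mOsm/kg

Effective osmolality excludes urea (freely permeant across cell membranes):
2·Na + glucose/18
= 2·154 + 121/18
= 308 + 6.72
= 314.72 mOsm/kg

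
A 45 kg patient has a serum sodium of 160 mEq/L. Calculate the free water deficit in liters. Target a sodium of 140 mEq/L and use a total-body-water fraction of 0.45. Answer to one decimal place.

2.9 L

TBW = 0.45 · 45 = 20.25 L
Free water deficit = TBW · (Na/140 − 1)
= 20.25 · (160/140 − 1)
= 20.25 · 0.1429
= 2.89 L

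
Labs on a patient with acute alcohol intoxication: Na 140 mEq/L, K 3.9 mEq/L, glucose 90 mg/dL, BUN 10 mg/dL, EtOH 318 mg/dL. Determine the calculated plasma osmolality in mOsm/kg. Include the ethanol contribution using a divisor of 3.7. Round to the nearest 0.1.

374.5 mOsm/kg

Calculated osmolality = 2·Na + glucose/18 + BUN/2.8 + ethanol/3.7
= 2·140 + 90/18 + 10/2.8 + 318/3.7
= 280 + 5 + 3.57 + 85.95
= 374.52 mOsm/kg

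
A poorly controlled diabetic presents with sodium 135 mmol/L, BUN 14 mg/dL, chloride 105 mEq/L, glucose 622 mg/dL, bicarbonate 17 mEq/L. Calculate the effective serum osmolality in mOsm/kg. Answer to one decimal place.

304.6 mOsm/kg

Effective osmolality excludes urea (freely permeant across cell membranes):
2·Na + glucose/18
= 2·135 + 622/18
= 270 + 34.56
= 304.56 mOsm/kg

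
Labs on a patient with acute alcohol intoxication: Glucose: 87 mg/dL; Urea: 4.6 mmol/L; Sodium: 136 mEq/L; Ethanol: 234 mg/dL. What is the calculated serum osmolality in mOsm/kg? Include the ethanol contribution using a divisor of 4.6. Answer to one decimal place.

Calculated osmolality = 2·Na + glucose/18 + urea + ethanol/4.6
= 2·136 + 87/18 + 4.6 + 234/4.6
= 272 + 4.83 + 4.60 + 50.87
= 332.3 mOsm/kg

332.3 mOsm/kg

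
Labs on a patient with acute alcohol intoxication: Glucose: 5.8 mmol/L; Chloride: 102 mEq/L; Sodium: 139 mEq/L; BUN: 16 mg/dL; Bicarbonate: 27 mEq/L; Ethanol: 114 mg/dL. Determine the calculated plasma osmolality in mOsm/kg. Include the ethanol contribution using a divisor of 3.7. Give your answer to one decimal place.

320.3 mOsm/kg

Calculated osmolality = 2·Na + glucose + BUN/2.8 + ethanol/3.7
= 2·139 + 5.8 + 16/2.8 + 114/3.7
= 278 + 5.80 + 5.71 + 30.81
= 320.32 mOsm/kg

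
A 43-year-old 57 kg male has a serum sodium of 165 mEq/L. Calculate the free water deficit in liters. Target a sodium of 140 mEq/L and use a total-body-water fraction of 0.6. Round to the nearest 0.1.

TBW = 0.6 · 57 = 34.2 L
Free water deficit = TBW · (Na/140 − 1)
= 34.2 · (165/140 − 1)
= 34.2 · 0.1786
= 6.11 L

6.1 L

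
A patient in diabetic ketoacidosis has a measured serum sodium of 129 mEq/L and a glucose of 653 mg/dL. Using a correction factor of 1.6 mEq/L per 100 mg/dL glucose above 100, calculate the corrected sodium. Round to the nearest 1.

138 mEq/L

Corrected Na = measured Na + 1.6 · (glucose − 100)/100
= 129 + 1.6 · (653 − 100)/100
= 129 + 8.8
= 137.8 mEq/L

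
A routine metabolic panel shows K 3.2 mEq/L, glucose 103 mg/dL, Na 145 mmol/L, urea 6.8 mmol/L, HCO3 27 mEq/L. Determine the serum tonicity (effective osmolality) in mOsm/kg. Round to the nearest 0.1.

Effective osmolality excludes urea (freely permeant across cell membranes):
2·Na + glucose/18
= 2·145 + 103/18
= 290 + 5.72
= 295.72 mOsm/kg

295.7 mOsm/kg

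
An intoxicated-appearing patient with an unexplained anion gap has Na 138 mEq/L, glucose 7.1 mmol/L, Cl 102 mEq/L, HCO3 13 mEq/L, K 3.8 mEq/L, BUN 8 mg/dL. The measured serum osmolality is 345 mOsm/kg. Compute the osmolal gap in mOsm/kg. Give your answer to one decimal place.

59.0 mOsm/kg

Calculated osmolality = 2·Na + glucose + BUN/2.8
= 2·138 + 7.1 + 8/2.8
= 276 + 7.10 + 2.86
= 285.96 mOsm/kg ≈ 286.0 mOsm/kg
Osmolar gap = measured − calculated = 345 − 286.0 = 59.0 mOsm/kg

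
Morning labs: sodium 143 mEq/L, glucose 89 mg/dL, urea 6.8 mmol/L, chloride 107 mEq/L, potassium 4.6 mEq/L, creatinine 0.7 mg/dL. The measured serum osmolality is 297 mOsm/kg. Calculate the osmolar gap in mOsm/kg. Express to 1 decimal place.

Calculated osmolality = 2·Na + glucose/18 + urea
= 2·143 + 89/18 + 6.8
= 286 + 4.94 + 6.80
= 297.74 mOsm/kg ≈ 297.7 mOsm/kg
Osmolar gap = measured − calculated = 297 − 297.7 = -0.7 mOsm/kg

-0.7 mOsm/kg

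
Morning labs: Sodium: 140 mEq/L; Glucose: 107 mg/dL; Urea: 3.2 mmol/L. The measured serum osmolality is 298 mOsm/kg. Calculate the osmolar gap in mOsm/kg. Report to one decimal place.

Calculated osmolality = 2·Na + glucose/18 + urea
= 2·140 + 107/18 + 3.2
= 280 + 5.94 + 3.20
= 289.14 mOsm/kg ≈ 289.1 mOsm/kg
Osmolar gap = measured − calculated = 298 − 289.1 = 8.9 mOsm/kg

8.9 mOsm/kg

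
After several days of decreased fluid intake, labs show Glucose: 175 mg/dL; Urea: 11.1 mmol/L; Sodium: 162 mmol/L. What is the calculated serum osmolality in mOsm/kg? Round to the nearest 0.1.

344.8 mOsm/kg

Calculated osmolality = 2·Na + glucose/18 + urea
= 2·162 + 175/18 + 11.1
= 324 + 9.72 + 11.10
= 344.82 mOsm/kg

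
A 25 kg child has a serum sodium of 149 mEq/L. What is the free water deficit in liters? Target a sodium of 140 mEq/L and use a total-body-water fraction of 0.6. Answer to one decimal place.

TBW = 0.6 · 25 = 15 L
Free water deficit = TBW · (Na/140 − 1)
= 15 · (149/140 − 1)
= 15 · 0.0643
= 0.96 L

1.0 L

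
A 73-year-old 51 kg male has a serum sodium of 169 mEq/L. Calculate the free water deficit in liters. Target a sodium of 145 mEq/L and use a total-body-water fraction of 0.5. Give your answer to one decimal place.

4.2 L

TBW = 0.5 · 51 = 25.5 L
Free water deficit = TBW · (Na/145 − 1)
= 25.5 · (169/145 − 1)
= 25.5 · 0.1655
= 4.22 L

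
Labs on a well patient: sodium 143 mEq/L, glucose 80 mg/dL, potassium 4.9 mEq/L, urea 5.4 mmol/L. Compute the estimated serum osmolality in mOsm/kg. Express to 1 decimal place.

295.8 mOsm/kg

Calculated osmolality = 2·Na + glucose/18 + urea
= 2·143 + 80/18 + 5.4
= 286 + 4.44 + 5.40
= 295.84 mOsm/kg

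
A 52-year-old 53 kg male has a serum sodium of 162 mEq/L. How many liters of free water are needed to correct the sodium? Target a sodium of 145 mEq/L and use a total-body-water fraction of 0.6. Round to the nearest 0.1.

3.7 L

TBW = 0.6 · 53 = 31.8 L
Free water deficit = TBW · (Na/145 − 1)
= 31.8 · (162/145 − 1)
= 31.8 · 0.1172
= 3.73 L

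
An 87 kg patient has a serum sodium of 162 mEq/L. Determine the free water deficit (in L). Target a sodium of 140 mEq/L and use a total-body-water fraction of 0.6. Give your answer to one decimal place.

8.2 L

TBW = 0.6 · 87 = 52.2 L
Free water deficit = TBW · (Na/140 − 1)
= 52.2 · (162/140 − 1)
= 52.2 · 0.1571
= 8.2 L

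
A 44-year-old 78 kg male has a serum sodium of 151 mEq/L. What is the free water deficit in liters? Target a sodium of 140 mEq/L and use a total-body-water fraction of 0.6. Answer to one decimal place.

TBW = 0.6 · 78 = 46.8 L
Free water deficit = TBW · (Na/140 − 1)
= 46.8 · (151/140 − 1)
= 46.8 · 0.0786
= 3.68 L

3.7 L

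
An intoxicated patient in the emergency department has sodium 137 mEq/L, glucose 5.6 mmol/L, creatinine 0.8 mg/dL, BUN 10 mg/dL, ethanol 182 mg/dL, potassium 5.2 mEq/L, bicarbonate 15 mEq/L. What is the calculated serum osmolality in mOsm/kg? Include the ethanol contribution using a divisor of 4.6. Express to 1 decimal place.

Calculated osmolality = 2·Na + glucose + BUN/2.8 + ethanol/4.6
= 2·137 + 5.6 + 10/2.8 + 182/4.6
= 274 + 5.60 + 3.57 + 39.57
= 322.74 mOsm/kg

322.7 mOsm/kg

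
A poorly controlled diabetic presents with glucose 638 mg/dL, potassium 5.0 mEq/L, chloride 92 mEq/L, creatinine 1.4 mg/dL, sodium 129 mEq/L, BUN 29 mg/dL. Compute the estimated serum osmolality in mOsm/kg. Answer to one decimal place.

Calculated osmolality = 2·Na + glucose/18 + BUN/2.8
= 2·129 + 638/18 + 29/2.8
= 258 + 35.44 + 10.36
= 303.8 mOsm/kg

303.8 mOsm/kg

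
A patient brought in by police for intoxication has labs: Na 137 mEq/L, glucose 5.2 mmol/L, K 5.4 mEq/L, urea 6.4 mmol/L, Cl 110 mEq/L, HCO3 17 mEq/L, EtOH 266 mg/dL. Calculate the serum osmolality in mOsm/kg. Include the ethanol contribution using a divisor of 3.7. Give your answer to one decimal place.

357.5 mOsm/kg

Calculated osmolality = 2·Na + glucose + urea + ethanol/3.7
= 2·137 + 5.2 + 6.4 + 266/3.7
= 274 + 5.20 + 6.40 + 71.89
= 357.49 mOsm/kg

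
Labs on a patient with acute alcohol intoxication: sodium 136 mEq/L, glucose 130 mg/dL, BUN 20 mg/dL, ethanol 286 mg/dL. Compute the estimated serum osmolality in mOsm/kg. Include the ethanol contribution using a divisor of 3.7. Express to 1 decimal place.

363.7 mOsm/kg

Calculated osmolality = 2·Na + glucose/18 + BUN/2.8 + ethanol/3.7
= 2·136 + 130/18 + 20/2.8 + 286/3.7
= 272 + 7.22 + 7.14 + 77.30
= 363.66 mOsm/kg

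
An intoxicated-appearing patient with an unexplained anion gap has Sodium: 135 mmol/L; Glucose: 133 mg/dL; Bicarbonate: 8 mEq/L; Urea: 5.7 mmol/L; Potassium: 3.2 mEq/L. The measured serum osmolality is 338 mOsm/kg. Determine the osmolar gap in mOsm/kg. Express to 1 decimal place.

Calculated osmolality = 2·Na + glucose/18 + urea
= 2·135 + 133/18 + 5.7
= 270 + 7.39 + 5.70
= 283.09 mOsm/kg ≈ 283.1 mOsm/kg
Osmolar gap = measured − calculated = 338 − 283.1 = 54.9 mOsm/kg

54.9 mOsm/kg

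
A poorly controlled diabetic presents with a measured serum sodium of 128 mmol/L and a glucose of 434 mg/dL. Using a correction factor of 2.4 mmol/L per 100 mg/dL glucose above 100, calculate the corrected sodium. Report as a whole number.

Corrected Na = measured Na + 2.4 · (glucose − 100)/100
= 128 + 2.4 · (434 − 100)/100
= 128 + 8
= 136 mmol/L

136 mmol/L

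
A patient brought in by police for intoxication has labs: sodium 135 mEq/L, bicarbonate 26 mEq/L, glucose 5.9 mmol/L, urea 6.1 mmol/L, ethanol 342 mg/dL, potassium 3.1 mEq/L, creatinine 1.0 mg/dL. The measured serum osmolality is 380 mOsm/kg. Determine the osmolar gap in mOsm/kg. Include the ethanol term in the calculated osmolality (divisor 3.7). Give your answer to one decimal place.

Calculated osmolality = 2·Na + glucose + urea + ethanol/3.7
= 2·135 + 5.9 + 6.1 + 342/3.7
= 270 + 5.90 + 6.10 + 92.43
= 374.43 mOsm/kg ≈ 374.4 mOsm/kg
Osmolar gap = measured − calculated = 380 − 374.4 = 5.6 mOsm/kg

5.6 mOsm/kg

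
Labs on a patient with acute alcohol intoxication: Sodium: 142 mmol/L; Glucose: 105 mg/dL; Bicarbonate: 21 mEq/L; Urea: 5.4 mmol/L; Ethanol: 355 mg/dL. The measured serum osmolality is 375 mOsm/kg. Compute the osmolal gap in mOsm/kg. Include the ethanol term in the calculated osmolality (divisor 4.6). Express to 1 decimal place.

Calculated osmolality = 2·Na + glucose/18 + urea + ethanol/4.6
= 2·142 + 105/18 + 5.4 + 355/4.6
= 284 + 5.83 + 5.40 + 77.17
= 372.4 mOsm/kg ≈ 372.4 mOsm/kg
Osmolar gap = measured − calculated = 375 − 372.4 = 2.6 mOsm/kg

2.6 mOsm/kg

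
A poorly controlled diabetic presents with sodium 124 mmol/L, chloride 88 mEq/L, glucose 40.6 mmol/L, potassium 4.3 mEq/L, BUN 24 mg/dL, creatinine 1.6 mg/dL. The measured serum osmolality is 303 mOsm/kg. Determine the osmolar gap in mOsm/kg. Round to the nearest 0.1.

5.8 mOsm/kg

Calculated osmolality = 2·Na + glucose + BUN/2.8
= 2·124 + 40.6 + 24/2.8
= 248 + 40.60 + 8.57
= 297.17 mOsm/kg ≈ 297.2 mOsm/kg
Osmolar gap = measured − calculated = 303 − 297.2 = 5.8 mOsm/kg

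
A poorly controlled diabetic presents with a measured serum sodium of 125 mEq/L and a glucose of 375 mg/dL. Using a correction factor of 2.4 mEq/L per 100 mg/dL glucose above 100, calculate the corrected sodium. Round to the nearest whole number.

Corrected Na = measured Na + 2.4 · (glucose − 100)/100
= 125 + 2.4 · (375 − 100)/100
= 125 + 6.6
= 131.6 mEq/L

132 mEq/L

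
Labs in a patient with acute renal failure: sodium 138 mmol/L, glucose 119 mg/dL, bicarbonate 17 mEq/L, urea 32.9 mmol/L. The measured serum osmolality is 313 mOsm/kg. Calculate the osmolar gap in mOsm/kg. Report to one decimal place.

-2.5 mOsm/kg

Calculated osmolality = 2·Na + glucose/18 + urea
= 2·138 + 119/18 + 32.9
= 276 + 6.61 + 32.90
= 315.51 mOsm/kg ≈ 315.5 mOsm/kg
Osmolar gap = measured − calculated = 313 − 315.5 = -2.5 mOsm/kg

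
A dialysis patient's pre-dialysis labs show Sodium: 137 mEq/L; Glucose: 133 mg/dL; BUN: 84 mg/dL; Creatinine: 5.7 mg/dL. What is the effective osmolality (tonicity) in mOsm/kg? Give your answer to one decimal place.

Effective osmolality excludes urea (freely permeant across cell membranes):
2·Na + glucose/18
= 2·137 + 133/18
= 274 + 7.39
= 281.39 mOsm/kg

281.4 mOsm/kg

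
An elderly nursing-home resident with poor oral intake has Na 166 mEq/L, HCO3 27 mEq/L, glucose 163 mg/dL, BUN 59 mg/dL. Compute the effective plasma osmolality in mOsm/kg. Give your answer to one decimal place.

341.1 mOsm/kg

Effective osmolality excludes urea (freely permeant across cell membranes):
2·Na + glucose/18
= 2·166 + 163/18
= 332 + 9.06
= 341.06 mOsm/kg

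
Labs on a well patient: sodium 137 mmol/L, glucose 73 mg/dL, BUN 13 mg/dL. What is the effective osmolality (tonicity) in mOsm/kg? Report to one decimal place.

278.1 mOsm/kg

Effective osmolality excludes urea (freely permeant across cell membranes):
2·Na + glucose/18
= 2·137 + 73/18
= 274 + 4.06
= 278.06 mOsm/kg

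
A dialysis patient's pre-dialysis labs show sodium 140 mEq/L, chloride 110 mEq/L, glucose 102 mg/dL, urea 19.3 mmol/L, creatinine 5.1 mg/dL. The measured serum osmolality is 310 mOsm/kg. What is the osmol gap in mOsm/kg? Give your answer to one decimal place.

Calculated osmolality = 2·Na + glucose/18 + urea
= 2·140 + 102/18 + 19.3
= 280 + 5.67 + 19.30
= 304.97 mOsm/kg ≈ 305.0 mOsm/kg
Osmolar gap = measured − calculated = 310 − 305.0 = 5.0 mOsm/kg

5.0 mOsm/kg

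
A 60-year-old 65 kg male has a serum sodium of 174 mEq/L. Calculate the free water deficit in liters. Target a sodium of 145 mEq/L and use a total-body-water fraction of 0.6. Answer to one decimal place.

TBW = 0.6 · 65 = 39 L
Free water deficit = TBW · (Na/145 − 1)
= 39 · (174/145 − 1)
= 39 · 0.2
= 7.8 L

7.8 L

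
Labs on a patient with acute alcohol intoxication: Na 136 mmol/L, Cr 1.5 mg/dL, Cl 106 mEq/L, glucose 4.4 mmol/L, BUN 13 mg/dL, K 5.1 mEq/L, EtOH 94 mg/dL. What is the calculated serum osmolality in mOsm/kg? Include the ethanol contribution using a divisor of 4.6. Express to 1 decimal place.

301.5 mOsm/kg

Calculated osmolality = 2·Na + glucose + BUN/2.8 + ethanol/4.6
= 2·136 + 4.4 + 13/2.8 + 94/4.6
= 272 + 4.40 + 4.64 + 20.43
= 301.47 mOsm/kg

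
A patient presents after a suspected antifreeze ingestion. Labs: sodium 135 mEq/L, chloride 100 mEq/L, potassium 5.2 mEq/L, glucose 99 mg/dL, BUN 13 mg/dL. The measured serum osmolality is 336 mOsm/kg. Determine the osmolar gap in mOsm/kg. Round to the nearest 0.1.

Calculated osmolality = 2·Na + glucose/18 + BUN/2.8
= 2·135 + 99/18 + 13/2.8
= 270 + 5.50 + 4.64
= 280.14 mOsm/kg ≈ 280.1 mOsm/kg
Osmolar gap = measured − calculated = 336 − 280.1 = 55.9 mOsm/kg

55.9 mOsm/kg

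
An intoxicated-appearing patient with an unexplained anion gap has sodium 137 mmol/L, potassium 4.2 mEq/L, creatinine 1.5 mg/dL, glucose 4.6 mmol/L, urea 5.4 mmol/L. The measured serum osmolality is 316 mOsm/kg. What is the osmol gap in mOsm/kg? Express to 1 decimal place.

Calculated osmolality = 2·Na + glucose + urea
= 2·137 + 4.6 + 5.4
= 274 + 4.60 + 5.40
= 284 mOsm/kg ≈ 284.0 mOsm/kg
Osmolar gap = measured − calculated = 316 − 284.0 = 32.0 mOsm/kg

32.0 mOsm/kg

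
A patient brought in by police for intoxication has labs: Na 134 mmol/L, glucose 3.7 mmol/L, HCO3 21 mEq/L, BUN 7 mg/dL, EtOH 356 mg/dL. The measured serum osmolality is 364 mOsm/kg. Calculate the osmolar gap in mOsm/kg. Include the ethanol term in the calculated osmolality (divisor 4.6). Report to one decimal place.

Calculated osmolality = 2·Na + glucose + BUN/2.8 + ethanol/4.6
= 2·134 + 3.7 + 7/2.8 + 356/4.6
= 268 + 3.70 + 2.50 + 77.39
= 351.59 mOsm/kg ≈ 351.6 mOsm/kg
Osmolar gap = measured − calculated = 364 − 351.6 = 12.4 mOsm/kg

12.4 mOsm/kg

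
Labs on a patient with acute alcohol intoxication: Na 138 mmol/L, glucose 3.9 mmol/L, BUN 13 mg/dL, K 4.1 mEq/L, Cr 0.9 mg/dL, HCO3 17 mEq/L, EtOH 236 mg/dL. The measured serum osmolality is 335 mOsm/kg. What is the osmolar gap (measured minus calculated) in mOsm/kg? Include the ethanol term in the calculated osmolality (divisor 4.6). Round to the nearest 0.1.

Calculated osmolality = 2·Na + glucose + BUN/2.8 + ethanol/4.6
= 2·138 + 3.9 + 13/2.8 + 236/4.6
= 276 + 3.90 + 4.64 + 51.30
= 335.84 mOsm/kg ≈ 335.8 mOsm/kg
Osmolar gap = measured − calculated = 335 − 335.8 = -0.8 mOsm/kg

-0.8 mOsm/kg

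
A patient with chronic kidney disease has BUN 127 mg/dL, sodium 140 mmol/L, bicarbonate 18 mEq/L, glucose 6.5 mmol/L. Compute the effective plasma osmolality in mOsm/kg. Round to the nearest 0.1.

Effective osmolality excludes urea (freely permeant across cell membranes):
2·Na + glucose
= 2·140 + 6.5
= 280 + 6.5
= 286.5 mOsm/kg

286.5 mOsm/kg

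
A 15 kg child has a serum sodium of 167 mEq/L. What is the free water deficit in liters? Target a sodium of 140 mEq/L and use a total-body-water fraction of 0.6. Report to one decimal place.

1.7 L

TBW = 0.6 · 15 = 9 L
Free water deficit = TBW · (Na/140 − 1)
= 9 · (167/140 − 1)
= 9 · 0.1929
= 1.74 L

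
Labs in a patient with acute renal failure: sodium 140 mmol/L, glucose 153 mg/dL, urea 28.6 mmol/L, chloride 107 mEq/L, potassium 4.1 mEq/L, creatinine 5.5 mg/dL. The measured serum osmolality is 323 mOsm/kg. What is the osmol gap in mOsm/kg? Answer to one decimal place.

Calculated osmolality = 2·Na + glucose/18 + urea
= 2·140 + 153/18 + 28.6
= 280 + 8.50 + 28.60
= 317.1 mOsm/kg ≈ 317.1 mOsm/kg
Osmolar gap = measured − calculated = 323 − 317.1 = 5.9 mOsm/kg

5.9 mOsm/kg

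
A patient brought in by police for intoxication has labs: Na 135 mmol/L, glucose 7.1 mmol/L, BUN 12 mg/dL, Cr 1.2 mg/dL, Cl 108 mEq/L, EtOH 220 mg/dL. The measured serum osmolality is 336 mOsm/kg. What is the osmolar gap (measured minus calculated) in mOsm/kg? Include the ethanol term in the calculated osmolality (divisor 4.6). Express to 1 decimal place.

6.8 mOsm/kg

Calculated osmolality = 2·Na + glucose + BUN/2.8 + ethanol/4.6
= 2·135 + 7.1 + 12/2.8 + 220/4.6
= 270 + 7.10 + 4.29 + 47.83
= 329.22 mOsm/kg ≈ 329.2 mOsm/kg
Osmolar gap = measured − calculated = 336 − 329.2 = 6.8 mOsm/kg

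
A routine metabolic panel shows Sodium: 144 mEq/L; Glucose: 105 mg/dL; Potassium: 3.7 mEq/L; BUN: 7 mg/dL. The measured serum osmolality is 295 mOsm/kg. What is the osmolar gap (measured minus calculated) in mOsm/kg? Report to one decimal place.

Calculated osmolality = 2·Na + glucose/18 + BUN/2.8
= 2·144 + 105/18 + 7/2.8
= 288 + 5.83 + 2.50
= 296.33 mOsm/kg ≈ 296.3 mOsm/kg
Osmolar gap = measured − calculated = 295 − 296.3 = -1.3 mOsm/kg

-1.3 mOsm/kg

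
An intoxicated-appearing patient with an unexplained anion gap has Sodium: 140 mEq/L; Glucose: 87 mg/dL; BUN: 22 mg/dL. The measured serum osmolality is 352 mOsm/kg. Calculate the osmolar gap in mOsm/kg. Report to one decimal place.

Calculated osmolality = 2·Na + glucose/18 + BUN/2.8
= 2·140 + 87/18 + 22/2.8
= 280 + 4.83 + 7.86
= 292.69 mOsm/kg ≈ 292.7 mOsm/kg
Osmolar gap = measured − calculated = 352 − 292.7 = 59.3 mOsm/kg

59.3 mOsm/kg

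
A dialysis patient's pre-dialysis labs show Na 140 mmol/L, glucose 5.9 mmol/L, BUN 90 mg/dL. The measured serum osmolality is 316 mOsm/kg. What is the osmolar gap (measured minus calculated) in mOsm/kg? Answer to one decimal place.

-2.0 mOsm/kg

Calculated osmolality = 2·Na + glucose + BUN/2.8
= 2·140 + 5.9 + 90/2.8
= 280 + 5.90 + 32.14
= 318.04 mOsm/kg ≈ 318.0 mOsm/kg
Osmolar gap = measured − calculated = 316 − 318.0 = -2.0 mOsm/kg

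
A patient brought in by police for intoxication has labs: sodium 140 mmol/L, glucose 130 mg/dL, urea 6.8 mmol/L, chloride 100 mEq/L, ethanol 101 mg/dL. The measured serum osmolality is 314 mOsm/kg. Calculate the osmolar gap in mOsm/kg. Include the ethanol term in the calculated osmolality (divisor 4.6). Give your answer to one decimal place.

-2.0 mOsm/kg

Calculated osmolality = 2·Na + glucose/18 + urea + ethanol/4.6
= 2·140 + 130/18 + 6.8 + 101/4.6
= 280 + 7.22 + 6.80 + 21.96
= 315.98 mOsm/kg ≈ 316.0 mOsm/kg
Osmolar gap = measured − calculated = 314 − 316.0 = -2.0 mOsm/kg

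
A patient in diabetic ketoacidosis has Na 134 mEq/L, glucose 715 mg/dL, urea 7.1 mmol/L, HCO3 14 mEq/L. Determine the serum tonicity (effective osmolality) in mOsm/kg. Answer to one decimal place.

Effective osmolality excludes urea (freely permeant across cell membranes):
2·Na + glucose/18
= 2·134 + 715/18
= 268 + 39.72
= 307.72 mOsm/kg

307.7 mOsm/kg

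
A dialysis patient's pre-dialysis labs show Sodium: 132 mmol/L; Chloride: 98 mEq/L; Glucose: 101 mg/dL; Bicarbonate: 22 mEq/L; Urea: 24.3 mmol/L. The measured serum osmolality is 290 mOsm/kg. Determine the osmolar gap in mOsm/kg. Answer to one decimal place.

Calculated osmolality = 2·Na + glucose/18 + urea
= 2·132 + 101/18 + 24.3
= 264 + 5.61 + 24.30
= 293.91 mOsm/kg ≈ 293.9 mOsm/kg
Osmolar gap = measured − calculated = 290 − 293.9 = -3.9 mOsm/kg

-3.9 mOsm/kg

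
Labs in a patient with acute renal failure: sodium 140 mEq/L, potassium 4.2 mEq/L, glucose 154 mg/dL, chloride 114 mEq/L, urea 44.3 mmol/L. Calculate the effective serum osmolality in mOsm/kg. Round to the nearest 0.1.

Effective osmolality excludes urea (freely permeant across cell membranes):
2·Na + glucose/18
= 2·140 + 154/18
= 280 + 8.56
= 288.56 mOsm/kg

288.6 mOsm/kg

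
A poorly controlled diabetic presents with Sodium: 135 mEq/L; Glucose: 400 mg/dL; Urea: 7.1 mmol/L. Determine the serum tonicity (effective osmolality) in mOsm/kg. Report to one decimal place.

Effective osmolality excludes urea (freely permeant across cell membranes):
2·Na + glucose/18
= 2·135 + 400/18
= 270 + 22.22
= 292.22 mOsm/kg

292.2 mOsm/kg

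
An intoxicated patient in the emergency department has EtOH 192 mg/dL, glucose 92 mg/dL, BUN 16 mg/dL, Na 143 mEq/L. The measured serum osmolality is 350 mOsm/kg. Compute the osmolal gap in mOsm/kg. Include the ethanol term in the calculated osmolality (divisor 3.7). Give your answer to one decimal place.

Calculated osmolality = 2·Na + glucose/18 + BUN/2.8 + ethanol/3.7
= 2·143 + 92/18 + 16/2.8 + 192/3.7
= 286 + 5.11 + 5.71 + 51.89
= 348.71 mOsm/kg ≈ 348.7 mOsm/kg
Osmolar gap = measured − calculated = 350 − 348.7 = 1.3 mOsm/kg

1.3 mOsm/kg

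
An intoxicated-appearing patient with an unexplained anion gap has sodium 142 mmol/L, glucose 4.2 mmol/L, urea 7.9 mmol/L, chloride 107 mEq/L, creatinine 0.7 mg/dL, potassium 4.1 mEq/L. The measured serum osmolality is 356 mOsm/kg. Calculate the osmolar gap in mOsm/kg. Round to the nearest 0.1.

59.9 mOsm/kg

Calculated osmolality = 2·Na + glucose + urea
= 2·142 + 4.2 + 7.9
= 284 + 4.20 + 7.90
= 296.1 mOsm/kg ≈ 296.1 mOsm/kg
Osmolar gap = measured − calculated = 356 − 296.1 = 59.9 mOsm/kg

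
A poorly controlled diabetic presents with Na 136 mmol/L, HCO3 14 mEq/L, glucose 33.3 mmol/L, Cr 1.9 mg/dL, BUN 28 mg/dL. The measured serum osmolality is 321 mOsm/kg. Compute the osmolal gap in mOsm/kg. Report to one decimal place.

Calculated osmolality = 2·Na + glucose + BUN/2.8
= 2·136 + 33.3 + 28/2.8
= 272 + 33.30 + 10
= 315.3 mOsm/kg ≈ 315.3 mOsm/kg
Osmolar gap = measured − calculated = 321 − 315.3 = 5.7 mOsm/kg

5.7 mOsm/kg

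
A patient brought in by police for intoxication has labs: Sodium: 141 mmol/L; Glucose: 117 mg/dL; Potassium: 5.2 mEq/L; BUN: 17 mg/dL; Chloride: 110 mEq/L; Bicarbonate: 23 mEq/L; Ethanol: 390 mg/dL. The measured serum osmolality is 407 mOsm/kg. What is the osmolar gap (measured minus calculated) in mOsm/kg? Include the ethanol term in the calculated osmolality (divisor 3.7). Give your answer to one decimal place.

Calculated osmolality = 2·Na + glucose/18 + BUN/2.8 + ethanol/3.7
= 2·141 + 117/18 + 17/2.8 + 390/3.7
= 282 + 6.50 + 6.07 + 105.41
= 399.98 mOsm/kg ≈ 400.0 mOsm/kg
Osmolar gap = measured − calculated = 407 − 400.0 = 7.0 mOsm/kg

7.0 mOsm/kg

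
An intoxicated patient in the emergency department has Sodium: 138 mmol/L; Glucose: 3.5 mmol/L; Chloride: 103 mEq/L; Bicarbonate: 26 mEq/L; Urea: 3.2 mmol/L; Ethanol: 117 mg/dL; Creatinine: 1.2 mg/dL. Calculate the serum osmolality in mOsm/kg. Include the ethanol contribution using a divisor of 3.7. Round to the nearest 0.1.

314.3 mOsm/kg

Calculated osmolality = 2·Na + glucose + urea + ethanol/3.7
= 2·138 + 3.5 + 3.2 + 117/3.7
= 276 + 3.50 + 3.20 + 31.62
= 314.32 mOsm/kg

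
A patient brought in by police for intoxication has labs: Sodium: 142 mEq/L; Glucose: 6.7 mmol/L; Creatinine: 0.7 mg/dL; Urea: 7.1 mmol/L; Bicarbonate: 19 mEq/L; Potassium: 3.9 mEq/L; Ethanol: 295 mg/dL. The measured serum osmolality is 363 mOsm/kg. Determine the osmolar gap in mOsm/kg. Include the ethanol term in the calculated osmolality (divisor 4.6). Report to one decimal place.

1.1 mOsm/kg

Calculated osmolality = 2·Na + glucose + urea + ethanol/4.6
= 2·142 + 6.7 + 7.1 + 295/4.6
= 284 + 6.70 + 7.10 + 64.13
= 361.93 mOsm/kg ≈ 361.9 mOsm/kg
Osmolar gap = measured − calculated = 363 − 361.9 = 1.1 mOsm/kg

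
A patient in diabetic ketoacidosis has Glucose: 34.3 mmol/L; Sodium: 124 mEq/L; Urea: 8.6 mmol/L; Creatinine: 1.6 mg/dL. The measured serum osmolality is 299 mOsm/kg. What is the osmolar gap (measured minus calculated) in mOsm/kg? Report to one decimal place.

8.1 mOsm/kg

Calculated osmolality = 2·Na + glucose + urea
= 2·124 + 34.3 + 8.6
= 248 + 34.30 + 8.60
= 290.9 mOsm/kg ≈ 290.9 mOsm/kg
Osmolar gap = measured − calculated = 299 − 290.9 = 8.1 mOsm/kg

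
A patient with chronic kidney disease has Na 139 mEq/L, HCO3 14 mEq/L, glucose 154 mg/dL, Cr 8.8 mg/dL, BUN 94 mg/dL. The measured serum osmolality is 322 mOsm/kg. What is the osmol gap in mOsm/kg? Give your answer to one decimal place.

1.9 mOsm/kg

Calculated osmolality = 2·Na + glucose/18 + BUN/2.8
= 2·139 + 154/18 + 94/2.8
= 278 + 8.56 + 33.57
= 320.13 mOsm/kg ≈ 320.1 mOsm/kg
Osmolar gap = measured − calculated = 322 − 320.1 = 1.9 mOsm/kg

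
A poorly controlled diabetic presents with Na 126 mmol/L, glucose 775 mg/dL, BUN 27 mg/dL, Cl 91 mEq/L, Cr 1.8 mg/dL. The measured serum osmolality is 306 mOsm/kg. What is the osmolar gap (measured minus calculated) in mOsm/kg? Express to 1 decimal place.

1.3 mOsm/kg

Calculated osmolality = 2·Na + glucose/18 + BUN/2.8
= 2·126 + 775/18 + 27/2.8
= 252 + 43.06 + 9.64
= 304.7 mOsm/kg ≈ 304.7 mOsm/kg
Osmolar gap = measured − calculated = 306 − 304.7 = 1.3 mOsm/kg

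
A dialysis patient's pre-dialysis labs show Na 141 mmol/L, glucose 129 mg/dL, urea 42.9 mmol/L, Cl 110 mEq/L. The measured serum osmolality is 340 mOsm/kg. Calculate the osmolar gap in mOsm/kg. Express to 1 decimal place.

Calculated osmolality = 2·Na + glucose/18 + urea
= 2·141 + 129/18 + 42.9
= 282 + 7.17 + 42.90
= 332.07 mOsm/kg ≈ 332.1 mOsm/kg
Osmolar gap = measured − calculated = 340 − 332.1 = 7.9 mOsm/kg

7.9 mOsm/kg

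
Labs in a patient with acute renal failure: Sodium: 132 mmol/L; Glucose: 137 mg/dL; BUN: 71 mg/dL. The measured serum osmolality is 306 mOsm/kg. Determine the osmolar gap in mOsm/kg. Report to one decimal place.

Calculated osmolality = 2·Na + glucose/18 + BUN/2.8
= 2·132 + 137/18 + 71/2.8
= 264 + 7.61 + 25.36
= 296.97 mOsm/kg ≈ 297.0 mOsm/kg
Osmolar gap = measured − calculated = 306 − 297.0 = 9.0 mOsm/kg

9.0 mOsm/kg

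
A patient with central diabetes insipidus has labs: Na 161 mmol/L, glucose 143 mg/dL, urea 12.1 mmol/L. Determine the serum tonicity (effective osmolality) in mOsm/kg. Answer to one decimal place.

Effective osmolality excludes urea (freely permeant across cell membranes):
2·Na + glucose/18
= 2·161 + 143/18
= 322 + 7.94
= 329.94 mOsm/kg

329.9 mOsm/kg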